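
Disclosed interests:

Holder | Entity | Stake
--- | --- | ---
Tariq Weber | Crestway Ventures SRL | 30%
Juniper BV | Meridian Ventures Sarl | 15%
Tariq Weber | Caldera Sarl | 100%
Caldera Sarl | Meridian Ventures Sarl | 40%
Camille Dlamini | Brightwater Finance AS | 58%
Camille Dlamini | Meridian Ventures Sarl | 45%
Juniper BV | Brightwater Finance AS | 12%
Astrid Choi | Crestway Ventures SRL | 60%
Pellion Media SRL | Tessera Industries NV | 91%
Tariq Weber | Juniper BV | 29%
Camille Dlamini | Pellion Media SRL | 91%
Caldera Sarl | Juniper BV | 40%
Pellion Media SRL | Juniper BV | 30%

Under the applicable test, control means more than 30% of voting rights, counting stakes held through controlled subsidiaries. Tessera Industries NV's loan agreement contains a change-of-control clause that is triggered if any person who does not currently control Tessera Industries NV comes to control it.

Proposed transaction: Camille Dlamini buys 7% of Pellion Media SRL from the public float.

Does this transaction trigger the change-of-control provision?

No

The purchase changes only Camille's holdings, so Camille is the only person who could newly come to control Tessera.
Camille holds 91% of Pellion, so Camille controls Pellion.
Pellion holds 91% of Tessera, so Camille controls Tessera.
So Camille already controls Tessera before the transaction.
After the purchase, Camille's direct stake in Pellion rises to 91% + 7% = 98%.
Camille controlled Tessera already, so this is not a new person acquiring control; every other person's position is unchanged or reduced.
No new person acquires control, so the clause is not triggered.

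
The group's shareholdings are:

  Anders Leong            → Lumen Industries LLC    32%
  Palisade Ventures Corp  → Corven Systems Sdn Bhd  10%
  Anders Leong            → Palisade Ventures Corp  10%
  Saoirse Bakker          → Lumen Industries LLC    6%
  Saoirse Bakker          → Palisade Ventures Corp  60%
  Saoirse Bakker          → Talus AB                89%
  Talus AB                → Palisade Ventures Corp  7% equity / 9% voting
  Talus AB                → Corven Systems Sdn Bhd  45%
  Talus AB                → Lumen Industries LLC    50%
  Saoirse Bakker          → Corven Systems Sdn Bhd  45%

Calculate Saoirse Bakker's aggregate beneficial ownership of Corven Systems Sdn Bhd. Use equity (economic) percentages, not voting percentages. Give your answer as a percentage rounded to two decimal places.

91.67%

Saoirse reaches Corven along 4 paths.
Via Palisade: 60% × 10% = 6%.
Via Talus → Palisade: 89% × 7% × 10% = 0.623%.
Direct stake: 45% = 45%.
Via Talus: 89% × 45% = 40.05%.
Total: 6% + 0.623% + 45% + 40.05% = 91.673%.
Rounded: 91.67%.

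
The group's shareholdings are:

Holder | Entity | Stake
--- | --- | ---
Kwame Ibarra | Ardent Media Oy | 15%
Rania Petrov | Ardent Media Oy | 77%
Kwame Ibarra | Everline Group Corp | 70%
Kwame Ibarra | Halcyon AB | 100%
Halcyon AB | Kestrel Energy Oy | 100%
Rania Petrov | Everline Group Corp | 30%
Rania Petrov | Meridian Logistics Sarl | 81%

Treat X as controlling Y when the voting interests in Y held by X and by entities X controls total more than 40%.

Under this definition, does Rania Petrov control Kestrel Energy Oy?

Rania holds 77% of Ardent, so Rania controls Ardent.
Rania holds 81% of Meridian, so Rania controls Meridian.
Neither Rania nor any entity Rania controls holds any voting interest in Kestrel.
So Rania does not control Kestrel.

No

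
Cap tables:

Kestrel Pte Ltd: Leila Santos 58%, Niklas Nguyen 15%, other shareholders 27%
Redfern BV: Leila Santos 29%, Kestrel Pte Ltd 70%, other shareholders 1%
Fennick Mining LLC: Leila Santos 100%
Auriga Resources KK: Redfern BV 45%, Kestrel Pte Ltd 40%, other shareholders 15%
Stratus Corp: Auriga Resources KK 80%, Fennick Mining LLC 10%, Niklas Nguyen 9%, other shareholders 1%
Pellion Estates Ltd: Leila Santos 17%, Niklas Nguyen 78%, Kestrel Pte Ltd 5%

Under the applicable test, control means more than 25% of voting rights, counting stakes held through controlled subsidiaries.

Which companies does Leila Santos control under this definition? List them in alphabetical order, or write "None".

Auriga Resources KK, Fennick Mining LLC, Kestrel Pte Ltd, Redfern BV, Stratus Corp

Leila holds 58% of Kestrel, so Leila controls Kestrel.
Leila and Kestrel together hold 29% + 70% = 99% of Redfern, so Leila controls Redfern.
Leila holds 100% of Fennick, so Leila controls Fennick.
Redfern and Kestrel together hold 45% + 40% = 85% of Auriga, so Leila controls Auriga.
Auriga and Fennick together hold 80% + 10% = 90% of Stratus, so Leila controls Stratus.
No other company's threshold is met.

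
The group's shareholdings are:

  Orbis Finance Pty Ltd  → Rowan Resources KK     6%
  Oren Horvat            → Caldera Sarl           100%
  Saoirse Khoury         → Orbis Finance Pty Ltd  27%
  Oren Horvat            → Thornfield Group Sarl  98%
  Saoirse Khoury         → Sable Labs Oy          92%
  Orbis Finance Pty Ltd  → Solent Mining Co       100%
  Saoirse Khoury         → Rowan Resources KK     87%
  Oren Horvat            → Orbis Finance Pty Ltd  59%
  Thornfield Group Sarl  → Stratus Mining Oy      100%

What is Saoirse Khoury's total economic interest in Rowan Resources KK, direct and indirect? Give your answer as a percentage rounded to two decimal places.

Saoirse reaches Rowan along 2 paths.
Direct stake: 87% = 87%.
Via Orbis: 27% × 6% = 1.62%.
Total: 87% + 1.62% = 88.62%.

88.62%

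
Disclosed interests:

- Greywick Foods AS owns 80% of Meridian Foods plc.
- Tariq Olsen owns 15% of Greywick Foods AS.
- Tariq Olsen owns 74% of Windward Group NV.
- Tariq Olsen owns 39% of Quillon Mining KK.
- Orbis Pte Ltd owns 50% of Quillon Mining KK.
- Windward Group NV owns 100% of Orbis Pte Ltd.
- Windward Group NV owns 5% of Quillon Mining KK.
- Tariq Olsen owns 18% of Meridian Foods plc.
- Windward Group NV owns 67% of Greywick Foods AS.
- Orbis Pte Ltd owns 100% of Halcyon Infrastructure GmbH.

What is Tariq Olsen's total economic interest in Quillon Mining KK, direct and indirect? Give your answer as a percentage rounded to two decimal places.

79.70%

Tariq reaches Quillon along 3 paths.
Via Windward → Orbis: 74% × 100% × 50% = 37%.
Direct stake: 39% = 39%.
Via Windward: 74% × 5% = 3.7%.
Total: 37% + 39% + 3.7% = 79.7%.
Rounded: 79.70%.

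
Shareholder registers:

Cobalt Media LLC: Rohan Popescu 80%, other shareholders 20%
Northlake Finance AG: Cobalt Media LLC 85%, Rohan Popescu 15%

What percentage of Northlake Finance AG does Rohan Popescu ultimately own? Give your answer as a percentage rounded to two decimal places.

83.00%

Rohan reaches Northlake along 2 paths.
Via Cobalt: 80% × 85% = 68%.
Direct stake: 15% = 15%.
Total: 68% + 15% = 83%.
Rounded: 83.00%.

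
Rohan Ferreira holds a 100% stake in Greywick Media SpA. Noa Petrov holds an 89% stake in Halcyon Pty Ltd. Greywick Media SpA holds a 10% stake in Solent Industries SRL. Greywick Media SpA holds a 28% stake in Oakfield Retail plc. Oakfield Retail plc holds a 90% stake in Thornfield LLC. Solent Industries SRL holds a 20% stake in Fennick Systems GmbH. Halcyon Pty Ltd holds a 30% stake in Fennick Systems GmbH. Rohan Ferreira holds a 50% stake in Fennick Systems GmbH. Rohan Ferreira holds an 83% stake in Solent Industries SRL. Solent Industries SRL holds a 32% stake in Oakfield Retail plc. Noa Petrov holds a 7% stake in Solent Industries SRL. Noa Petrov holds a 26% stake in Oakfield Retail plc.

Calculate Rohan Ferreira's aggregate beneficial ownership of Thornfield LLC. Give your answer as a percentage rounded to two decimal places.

Rohan reaches Thornfield along 3 paths.
Via Greywick → Oakfield: 100% × 28% × 90% = 25.2%.
Via Solent → Oakfield: 83% × 32% × 90% = 23.904%.
Via Greywick → Solent → Oakfield: 100% × 10% × 32% × 90% = 2.88%.
Total: 25.2% + 23.904% + 2.88% = 51.984%.
Rounded: 51.98%.

51.98%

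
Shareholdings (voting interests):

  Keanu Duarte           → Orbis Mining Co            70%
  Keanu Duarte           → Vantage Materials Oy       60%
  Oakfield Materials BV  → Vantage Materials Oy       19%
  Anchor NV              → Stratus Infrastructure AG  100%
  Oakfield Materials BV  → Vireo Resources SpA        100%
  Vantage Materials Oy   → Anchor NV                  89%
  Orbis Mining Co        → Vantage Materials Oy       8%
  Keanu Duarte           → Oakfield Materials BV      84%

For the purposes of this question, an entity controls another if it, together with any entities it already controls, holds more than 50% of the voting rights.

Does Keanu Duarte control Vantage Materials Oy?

Yes

Keanu holds 84% of Oakfield, so Keanu controls Oakfield.
Keanu holds 70% of Orbis, so Keanu controls Orbis.
Keanu and Oakfield and Orbis together hold 60% + 19% + 8% = 87% of Vantage, so Keanu controls Vantage.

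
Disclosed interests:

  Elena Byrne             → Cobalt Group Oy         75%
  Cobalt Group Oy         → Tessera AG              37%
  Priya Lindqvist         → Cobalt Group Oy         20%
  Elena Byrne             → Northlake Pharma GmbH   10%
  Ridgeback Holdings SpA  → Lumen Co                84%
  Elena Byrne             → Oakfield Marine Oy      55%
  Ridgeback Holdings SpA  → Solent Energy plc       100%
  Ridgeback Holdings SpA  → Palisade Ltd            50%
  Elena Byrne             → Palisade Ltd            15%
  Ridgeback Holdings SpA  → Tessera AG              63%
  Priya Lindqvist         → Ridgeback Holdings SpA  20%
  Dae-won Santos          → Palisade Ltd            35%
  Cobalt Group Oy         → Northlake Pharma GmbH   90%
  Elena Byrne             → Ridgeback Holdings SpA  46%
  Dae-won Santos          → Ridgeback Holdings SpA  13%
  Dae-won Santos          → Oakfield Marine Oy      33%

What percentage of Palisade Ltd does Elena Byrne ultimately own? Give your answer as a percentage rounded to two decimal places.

Elena reaches Palisade along 2 paths.
Via Ridgeback: 46% × 50% = 23%.
Direct stake: 15% = 15%.
Total: 23% + 15% = 38%.
Rounded: 38.00%.

38.00%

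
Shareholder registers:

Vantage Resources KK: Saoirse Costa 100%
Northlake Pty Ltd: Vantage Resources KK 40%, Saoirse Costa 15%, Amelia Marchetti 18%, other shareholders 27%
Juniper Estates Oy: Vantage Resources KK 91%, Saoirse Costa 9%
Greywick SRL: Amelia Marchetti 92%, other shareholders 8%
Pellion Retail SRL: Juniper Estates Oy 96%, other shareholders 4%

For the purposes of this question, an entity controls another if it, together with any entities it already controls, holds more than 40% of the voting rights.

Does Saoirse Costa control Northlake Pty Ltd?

Yes

Saoirse holds 100% of Vantage, so Saoirse controls Vantage.
Vantage and Saoirse together hold 40% + 15% = 55% of Northlake, so Saoirse controls Northlake.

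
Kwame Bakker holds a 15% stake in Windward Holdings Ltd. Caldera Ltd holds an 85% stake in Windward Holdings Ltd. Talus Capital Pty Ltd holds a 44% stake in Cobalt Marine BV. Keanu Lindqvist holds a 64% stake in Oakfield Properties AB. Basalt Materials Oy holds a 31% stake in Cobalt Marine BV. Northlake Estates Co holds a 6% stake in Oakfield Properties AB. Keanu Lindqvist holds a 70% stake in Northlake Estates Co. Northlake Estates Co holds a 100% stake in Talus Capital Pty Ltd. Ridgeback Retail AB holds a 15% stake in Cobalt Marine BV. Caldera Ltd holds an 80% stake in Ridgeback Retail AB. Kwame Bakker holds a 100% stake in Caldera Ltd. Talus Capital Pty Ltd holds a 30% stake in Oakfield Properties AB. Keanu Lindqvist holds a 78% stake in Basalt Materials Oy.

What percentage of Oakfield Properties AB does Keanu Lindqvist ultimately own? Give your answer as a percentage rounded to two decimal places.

89.20%

Keanu reaches Oakfield along 3 paths.
Direct stake: 64% = 64%.
Via Northlake → Talus: 70% × 100% × 30% = 21%.
Via Northlake: 70% × 6% = 4.2%.
Total: 64% + 21% + 4.2% = 89.2%.
Rounded: 89.20%.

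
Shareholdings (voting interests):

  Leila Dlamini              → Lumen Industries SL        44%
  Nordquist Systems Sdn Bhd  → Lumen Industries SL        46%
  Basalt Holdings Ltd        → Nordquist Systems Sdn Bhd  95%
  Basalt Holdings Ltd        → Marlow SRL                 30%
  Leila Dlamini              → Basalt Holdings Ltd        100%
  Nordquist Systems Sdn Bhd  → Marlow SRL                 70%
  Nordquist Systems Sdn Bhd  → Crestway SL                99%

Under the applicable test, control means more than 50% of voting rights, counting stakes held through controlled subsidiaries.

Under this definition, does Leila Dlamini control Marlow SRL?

Leila holds 100% of Basalt, so Leila controls Basalt.
Basalt holds 95% of Nordquist, so Leila controls Nordquist.
Nordquist and Basalt together hold 70% + 30% = 100% of Marlow, so Leila controls Marlow.

Yes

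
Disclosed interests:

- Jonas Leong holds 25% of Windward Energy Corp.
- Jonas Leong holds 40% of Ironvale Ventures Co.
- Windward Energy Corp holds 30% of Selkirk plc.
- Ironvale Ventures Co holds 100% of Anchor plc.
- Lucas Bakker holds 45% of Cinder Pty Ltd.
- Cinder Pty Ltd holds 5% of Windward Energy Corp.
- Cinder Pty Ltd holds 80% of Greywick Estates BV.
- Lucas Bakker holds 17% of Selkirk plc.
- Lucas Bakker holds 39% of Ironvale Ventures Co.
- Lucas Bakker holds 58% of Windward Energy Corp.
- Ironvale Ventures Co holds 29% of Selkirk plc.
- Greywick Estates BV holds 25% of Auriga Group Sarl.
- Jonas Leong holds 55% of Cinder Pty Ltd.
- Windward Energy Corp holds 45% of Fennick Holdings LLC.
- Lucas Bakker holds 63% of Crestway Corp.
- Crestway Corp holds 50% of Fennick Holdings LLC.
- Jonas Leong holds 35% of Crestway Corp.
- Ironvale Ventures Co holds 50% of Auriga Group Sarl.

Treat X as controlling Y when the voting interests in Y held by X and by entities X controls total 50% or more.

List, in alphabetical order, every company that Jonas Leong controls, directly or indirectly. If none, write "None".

Cinder Pty Ltd, Greywick Estates BV

Jonas holds 55% of Cinder, so Jonas controls Cinder.
Cinder holds 80% of Greywick, so Jonas controls Greywick.
No other company's threshold is met.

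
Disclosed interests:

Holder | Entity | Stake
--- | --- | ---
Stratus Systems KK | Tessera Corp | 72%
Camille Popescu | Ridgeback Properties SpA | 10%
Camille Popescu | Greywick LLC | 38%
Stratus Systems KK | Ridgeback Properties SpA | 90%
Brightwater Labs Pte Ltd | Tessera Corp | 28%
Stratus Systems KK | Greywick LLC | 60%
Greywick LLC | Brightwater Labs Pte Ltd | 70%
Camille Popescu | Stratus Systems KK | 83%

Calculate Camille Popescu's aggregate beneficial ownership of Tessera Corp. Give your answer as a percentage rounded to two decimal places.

Camille reaches Tessera along 3 paths.
Via Stratus → Greywick → Brightwater: 83% × 60% × 70% × 28% = 9.7608%.
Via Greywick → Brightwater: 38% × 70% × 28% = 7.448%.
Via Stratus: 83% × 72% = 59.76%.
Total: 9.7608% + 7.448% + 59.76% = 76.9688%.
Rounded: 76.97%.

76.97%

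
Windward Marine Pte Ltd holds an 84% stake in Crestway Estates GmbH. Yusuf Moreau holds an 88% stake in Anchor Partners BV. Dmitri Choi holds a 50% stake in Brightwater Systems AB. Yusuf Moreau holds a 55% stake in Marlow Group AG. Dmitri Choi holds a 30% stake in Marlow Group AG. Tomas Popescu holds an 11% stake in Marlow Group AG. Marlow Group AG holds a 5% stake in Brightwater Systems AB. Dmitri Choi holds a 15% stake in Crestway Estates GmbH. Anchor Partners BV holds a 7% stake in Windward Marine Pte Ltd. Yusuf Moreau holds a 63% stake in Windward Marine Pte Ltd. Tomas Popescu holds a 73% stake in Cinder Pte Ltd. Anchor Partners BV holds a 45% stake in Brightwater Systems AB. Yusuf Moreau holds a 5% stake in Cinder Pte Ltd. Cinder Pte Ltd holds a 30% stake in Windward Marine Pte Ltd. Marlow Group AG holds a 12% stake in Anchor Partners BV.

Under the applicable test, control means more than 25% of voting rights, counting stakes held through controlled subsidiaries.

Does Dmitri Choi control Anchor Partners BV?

No

Dmitri holds 30% of Marlow, so Dmitri controls Marlow.
Dmitri and Marlow together hold 50% + 5% = 55% of Brightwater, so Dmitri controls Brightwater.
In Anchor, Dmitri's side holds only 12%, not > 25%.
So Dmitri does not control Anchor.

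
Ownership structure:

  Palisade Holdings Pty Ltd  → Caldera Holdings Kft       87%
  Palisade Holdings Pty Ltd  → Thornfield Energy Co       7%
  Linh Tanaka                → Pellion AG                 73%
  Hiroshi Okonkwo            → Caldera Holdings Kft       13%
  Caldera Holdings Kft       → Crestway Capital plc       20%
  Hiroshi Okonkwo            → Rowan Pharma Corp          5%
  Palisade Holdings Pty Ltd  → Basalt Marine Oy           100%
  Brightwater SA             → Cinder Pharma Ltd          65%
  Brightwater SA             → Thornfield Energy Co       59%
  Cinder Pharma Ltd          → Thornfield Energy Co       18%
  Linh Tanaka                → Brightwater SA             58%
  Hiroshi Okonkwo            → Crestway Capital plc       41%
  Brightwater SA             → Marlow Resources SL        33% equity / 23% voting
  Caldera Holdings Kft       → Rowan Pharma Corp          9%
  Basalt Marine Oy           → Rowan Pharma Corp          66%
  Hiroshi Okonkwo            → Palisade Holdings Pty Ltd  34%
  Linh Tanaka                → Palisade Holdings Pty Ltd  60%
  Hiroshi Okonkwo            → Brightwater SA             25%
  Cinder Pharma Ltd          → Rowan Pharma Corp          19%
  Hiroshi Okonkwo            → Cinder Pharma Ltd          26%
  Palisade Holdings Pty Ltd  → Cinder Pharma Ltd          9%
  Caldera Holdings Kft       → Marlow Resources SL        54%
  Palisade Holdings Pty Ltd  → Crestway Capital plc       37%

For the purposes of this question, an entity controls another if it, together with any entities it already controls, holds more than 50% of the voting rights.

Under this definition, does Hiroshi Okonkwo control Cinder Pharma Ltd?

No

Hiroshi's largest direct stake is 41% in Crestway, which does not meet the threshold, so Hiroshi controls no company.
In Cinder, Hiroshi's side holds only 26%, not > 50%.
So Hiroshi does not control Cinder.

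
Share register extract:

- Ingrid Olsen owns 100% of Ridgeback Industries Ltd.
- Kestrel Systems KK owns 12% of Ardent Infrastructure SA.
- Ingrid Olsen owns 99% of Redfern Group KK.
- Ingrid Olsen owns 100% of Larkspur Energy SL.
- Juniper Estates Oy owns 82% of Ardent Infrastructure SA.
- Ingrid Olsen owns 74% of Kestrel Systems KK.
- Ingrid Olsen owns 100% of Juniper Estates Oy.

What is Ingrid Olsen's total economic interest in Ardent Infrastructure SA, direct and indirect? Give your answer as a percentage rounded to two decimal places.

90.88%

Ingrid reaches Ardent along 2 paths.
Via Kestrel: 74% × 12% = 8.88%.
Via Juniper: 100% × 82% = 82%.
Total: 8.88% + 82% = 90.88%.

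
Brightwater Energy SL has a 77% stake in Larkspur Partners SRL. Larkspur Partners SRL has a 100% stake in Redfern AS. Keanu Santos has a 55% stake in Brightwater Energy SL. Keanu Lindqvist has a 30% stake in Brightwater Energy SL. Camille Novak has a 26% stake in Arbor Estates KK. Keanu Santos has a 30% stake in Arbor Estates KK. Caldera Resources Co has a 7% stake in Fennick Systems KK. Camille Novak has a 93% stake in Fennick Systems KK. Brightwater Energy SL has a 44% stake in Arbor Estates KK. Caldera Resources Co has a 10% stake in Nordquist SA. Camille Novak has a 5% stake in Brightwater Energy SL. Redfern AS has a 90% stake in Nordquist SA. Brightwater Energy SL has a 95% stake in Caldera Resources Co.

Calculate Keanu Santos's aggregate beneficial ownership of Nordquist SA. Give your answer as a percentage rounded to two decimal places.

43.34%

Keanu Santos reaches Nordquist along 2 paths.
Via Brightwater → Larkspur → Redfern: 55% × 77% × 100% × 90% = 38.115%.
Via Brightwater → Caldera: 55% × 95% × 10% = 5.225%.
Total: 38.115% + 5.225% = 43.34%.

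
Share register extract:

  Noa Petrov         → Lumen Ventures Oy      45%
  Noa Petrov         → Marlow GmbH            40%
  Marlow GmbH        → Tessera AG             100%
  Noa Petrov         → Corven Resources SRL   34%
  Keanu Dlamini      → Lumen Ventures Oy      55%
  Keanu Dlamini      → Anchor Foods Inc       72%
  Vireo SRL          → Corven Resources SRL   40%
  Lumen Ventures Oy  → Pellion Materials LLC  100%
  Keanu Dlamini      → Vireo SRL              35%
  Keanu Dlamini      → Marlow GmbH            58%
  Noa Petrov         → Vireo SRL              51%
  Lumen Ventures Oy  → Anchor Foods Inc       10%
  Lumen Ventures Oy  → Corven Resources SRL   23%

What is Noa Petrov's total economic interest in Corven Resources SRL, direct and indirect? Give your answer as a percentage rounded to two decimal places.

64.75%

Noa reaches Corven along 3 paths.
Direct stake: 34% = 34%.
Via Vireo: 51% × 40% = 20.4%.
Via Lumen: 45% × 23% = 10.35%.
Total: 34% + 20.4% + 10.35% = 64.75%.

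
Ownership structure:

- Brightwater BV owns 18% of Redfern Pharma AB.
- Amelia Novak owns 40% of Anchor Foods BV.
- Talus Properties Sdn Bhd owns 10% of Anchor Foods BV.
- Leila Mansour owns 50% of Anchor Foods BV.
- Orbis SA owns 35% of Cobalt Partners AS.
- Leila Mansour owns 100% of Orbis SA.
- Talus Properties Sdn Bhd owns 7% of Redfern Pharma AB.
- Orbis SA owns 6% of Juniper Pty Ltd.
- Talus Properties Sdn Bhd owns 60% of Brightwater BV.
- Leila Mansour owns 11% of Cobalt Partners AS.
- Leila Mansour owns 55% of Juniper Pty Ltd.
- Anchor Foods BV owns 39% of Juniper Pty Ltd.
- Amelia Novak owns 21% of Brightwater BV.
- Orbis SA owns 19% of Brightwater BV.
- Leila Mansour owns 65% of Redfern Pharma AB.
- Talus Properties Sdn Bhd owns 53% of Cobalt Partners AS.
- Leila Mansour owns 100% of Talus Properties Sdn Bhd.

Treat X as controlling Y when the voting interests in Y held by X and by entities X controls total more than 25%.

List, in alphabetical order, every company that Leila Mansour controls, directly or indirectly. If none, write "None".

Leila holds 100% of Orbis, so Leila controls Orbis.
Leila holds 100% of Talus, so Leila controls Talus.
Orbis and Talus together hold 19% + 60% = 79% of Brightwater, so Leila controls Brightwater.
Leila and Talus together hold 50% + 10% = 60% of Anchor, so Leila controls Anchor.
Leila and Brightwater and Talus together hold 65% + 18% + 7% = 90% of Redfern, so Leila controls Redfern.
Talus and Orbis and Leila together hold 53% + 35% + 11% = 99% of Cobalt, so Leila controls Cobalt.
Anchor and Leila and Orbis together hold 39% + 55% + 6% = 100% of Juniper, so Leila controls Juniper.

Anchor Foods BV, Brightwater BV, Cobalt Partners AS, Juniper Pty Ltd, Orbis SA, Redfern Pharma AB, Talus Properties Sdn Bhd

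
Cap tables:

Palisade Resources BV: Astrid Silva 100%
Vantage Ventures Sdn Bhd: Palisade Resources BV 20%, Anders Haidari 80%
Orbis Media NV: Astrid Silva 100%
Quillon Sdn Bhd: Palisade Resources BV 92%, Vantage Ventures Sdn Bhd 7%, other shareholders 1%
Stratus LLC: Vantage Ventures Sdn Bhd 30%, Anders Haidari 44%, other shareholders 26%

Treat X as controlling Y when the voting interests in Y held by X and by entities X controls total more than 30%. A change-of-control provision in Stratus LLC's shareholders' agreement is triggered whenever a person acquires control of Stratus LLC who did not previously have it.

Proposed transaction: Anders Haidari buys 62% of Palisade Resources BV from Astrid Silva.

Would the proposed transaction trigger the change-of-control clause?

The purchase adds only to Anders's holdings (Astrid's stake shrinks), so Anders is the only person who could newly come to control Stratus.
Anders holds 80% of Vantage, so Anders controls Vantage.
Vantage and Anders together hold 30% + 44% = 74% of Stratus, so Anders controls Stratus.
So Anders already controls Stratus before the transaction.
After the purchase, Anders holds 62% of Palisade directly, and Astrid's stake falls to 38%.
Anders controlled Stratus already, so this is not a new person acquiring control; every other person's position is unchanged or reduced.
No new person acquires control, so the clause is not triggered.

No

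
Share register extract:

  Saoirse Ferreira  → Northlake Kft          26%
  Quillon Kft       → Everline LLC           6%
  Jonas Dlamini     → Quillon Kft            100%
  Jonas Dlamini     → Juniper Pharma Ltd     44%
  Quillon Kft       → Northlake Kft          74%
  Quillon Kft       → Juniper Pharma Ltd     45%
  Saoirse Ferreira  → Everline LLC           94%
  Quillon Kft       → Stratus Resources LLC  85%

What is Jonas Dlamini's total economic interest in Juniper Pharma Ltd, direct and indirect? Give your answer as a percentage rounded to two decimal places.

Jonas reaches Juniper along 2 paths.
Via Quillon: 100% × 45% = 45%.
Direct stake: 44% = 44%.
Total: 45% + 44% = 89%.
Rounded: 89.00%.

89.00%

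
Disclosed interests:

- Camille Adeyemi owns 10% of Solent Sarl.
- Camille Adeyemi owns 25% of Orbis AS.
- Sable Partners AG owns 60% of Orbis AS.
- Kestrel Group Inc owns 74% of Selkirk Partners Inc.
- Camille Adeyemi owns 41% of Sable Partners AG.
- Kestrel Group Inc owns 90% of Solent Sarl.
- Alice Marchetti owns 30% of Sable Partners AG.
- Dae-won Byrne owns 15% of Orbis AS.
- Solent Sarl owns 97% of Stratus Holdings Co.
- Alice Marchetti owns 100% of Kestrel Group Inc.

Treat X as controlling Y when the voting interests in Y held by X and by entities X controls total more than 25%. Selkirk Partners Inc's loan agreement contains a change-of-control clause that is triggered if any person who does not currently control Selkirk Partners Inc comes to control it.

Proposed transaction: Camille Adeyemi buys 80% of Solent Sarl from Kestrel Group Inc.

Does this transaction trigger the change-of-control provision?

The purchase adds only to Camille's holdings (Kestrel's stake shrinks), so Camille is the only person who could newly come to control Selkirk.
Camille holds 41% of Sable, so Camille controls Sable.
Camille and Sable together hold 25% + 60% = 85% of Orbis, so Camille controls Orbis.
Neither Camille nor any entity Camille controls holds any voting interest in Selkirk.
So before the transaction, Camille does not control Selkirk.
After the purchase, Camille's direct stake in Solent rises to 10% + 80% = 90%, and Kestrel's stake falls to 10%.
Camille holds 90% of Solent, so Camille controls Solent.
Solent holds 97% of Stratus, so Camille controls Stratus.
After the transaction, neither Camille nor any entity Camille controls holds a voting interest in Selkirk, so Camille still does not control it.
No new person acquires control, so the clause is not triggered.

No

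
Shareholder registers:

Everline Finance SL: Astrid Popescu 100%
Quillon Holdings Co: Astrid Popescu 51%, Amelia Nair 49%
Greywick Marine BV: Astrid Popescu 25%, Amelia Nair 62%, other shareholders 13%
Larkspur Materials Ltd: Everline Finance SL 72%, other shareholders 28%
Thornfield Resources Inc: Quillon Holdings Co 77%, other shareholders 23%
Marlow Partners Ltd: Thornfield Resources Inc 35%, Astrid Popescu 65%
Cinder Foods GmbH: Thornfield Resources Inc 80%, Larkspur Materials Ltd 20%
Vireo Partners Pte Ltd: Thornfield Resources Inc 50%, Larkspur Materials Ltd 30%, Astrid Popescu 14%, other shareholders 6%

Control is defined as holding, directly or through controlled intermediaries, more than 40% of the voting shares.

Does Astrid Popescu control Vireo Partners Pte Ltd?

Astrid holds 51% of Quillon, so Astrid controls Quillon.
Quillon holds 77% of Thornfield, so Astrid controls Thornfield.
Astrid holds 100% of Everline, so Astrid controls Everline.
Everline holds 72% of Larkspur, so Astrid controls Larkspur.
Thornfield and Larkspur and Astrid together hold 50% + 30% + 14% = 94% of Vireo, so Astrid controls Vireo.

Yes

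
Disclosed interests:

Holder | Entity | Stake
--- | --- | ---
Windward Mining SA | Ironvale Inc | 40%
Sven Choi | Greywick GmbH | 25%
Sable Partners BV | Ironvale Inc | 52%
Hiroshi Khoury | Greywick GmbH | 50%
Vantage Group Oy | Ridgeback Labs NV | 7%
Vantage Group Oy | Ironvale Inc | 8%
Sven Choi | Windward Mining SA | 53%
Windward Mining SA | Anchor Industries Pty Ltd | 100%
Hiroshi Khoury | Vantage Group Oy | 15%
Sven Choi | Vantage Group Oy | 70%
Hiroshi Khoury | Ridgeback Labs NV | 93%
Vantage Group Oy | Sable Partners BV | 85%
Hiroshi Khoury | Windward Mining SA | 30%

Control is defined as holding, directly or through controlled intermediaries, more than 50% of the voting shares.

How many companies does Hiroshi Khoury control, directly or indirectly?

Hiroshi holds 93% of Ridgeback, so Hiroshi controls Ridgeback.
No other company's threshold is met.
Hiroshi controls 1 company.

1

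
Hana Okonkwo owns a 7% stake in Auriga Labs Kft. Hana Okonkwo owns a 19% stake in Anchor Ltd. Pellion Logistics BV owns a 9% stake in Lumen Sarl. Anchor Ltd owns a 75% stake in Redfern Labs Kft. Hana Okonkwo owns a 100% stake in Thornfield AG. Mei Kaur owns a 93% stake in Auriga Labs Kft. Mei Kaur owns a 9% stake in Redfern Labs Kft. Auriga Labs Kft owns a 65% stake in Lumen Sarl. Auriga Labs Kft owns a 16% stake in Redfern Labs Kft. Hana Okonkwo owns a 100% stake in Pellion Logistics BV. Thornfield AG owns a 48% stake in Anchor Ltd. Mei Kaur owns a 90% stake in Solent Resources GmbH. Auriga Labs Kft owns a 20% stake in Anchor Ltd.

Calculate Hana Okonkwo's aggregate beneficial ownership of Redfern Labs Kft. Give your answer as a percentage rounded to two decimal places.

Hana reaches Redfern along 4 paths.
Via Auriga: 7% × 16% = 1.12%.
Via Thornfield → Anchor: 100% × 48% × 75% = 36%.
Via Anchor: 19% × 75% = 14.25%.
Via Auriga → Anchor: 7% × 20% × 75% = 1.05%.
Total: 1.12% + 36% + 14.25% + 1.05% = 52.42%.

52.42%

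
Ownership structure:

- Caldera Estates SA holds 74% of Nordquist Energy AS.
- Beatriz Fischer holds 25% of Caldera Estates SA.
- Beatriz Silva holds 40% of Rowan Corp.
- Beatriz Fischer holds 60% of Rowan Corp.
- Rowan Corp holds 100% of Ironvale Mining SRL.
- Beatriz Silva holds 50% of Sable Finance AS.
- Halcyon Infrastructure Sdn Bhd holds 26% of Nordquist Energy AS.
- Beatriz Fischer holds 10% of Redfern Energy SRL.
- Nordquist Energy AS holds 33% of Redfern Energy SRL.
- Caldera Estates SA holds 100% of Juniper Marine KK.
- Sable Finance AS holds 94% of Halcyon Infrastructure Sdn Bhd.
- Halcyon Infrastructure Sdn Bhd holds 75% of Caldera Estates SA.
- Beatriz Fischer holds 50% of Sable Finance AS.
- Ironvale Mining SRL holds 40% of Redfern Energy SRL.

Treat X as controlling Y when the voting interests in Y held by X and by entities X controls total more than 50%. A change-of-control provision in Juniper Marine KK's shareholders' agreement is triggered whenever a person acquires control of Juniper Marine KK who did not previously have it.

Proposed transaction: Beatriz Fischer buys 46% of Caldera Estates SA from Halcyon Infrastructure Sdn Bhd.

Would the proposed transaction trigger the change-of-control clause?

The purchase adds only to Beatriz Fischer's holdings (Halcyon's stake shrinks), so Beatriz Fischer is the only person who could newly come to control Juniper.
Beatriz Fischer holds 60% of Rowan, so Beatriz Fischer controls Rowan.
Rowan holds 100% of Ironvale, so Beatriz Fischer controls Ironvale.
Neither Beatriz Fischer nor any entity Beatriz Fischer controls holds any voting interest in Juniper.
So before the transaction, Beatriz Fischer does not control Juniper.
After the purchase, Beatriz Fischer's direct stake in Caldera rises to 25% + 46% = 71%, and Halcyon's stake falls to 29%.
Beatriz Fischer holds 71% of Caldera, so Beatriz Fischer controls Caldera.
Caldera holds 100% of Juniper, so Beatriz Fischer controls Juniper.
Beatriz Fischer did not control Juniper before and does after, so the clause is triggered.

Yes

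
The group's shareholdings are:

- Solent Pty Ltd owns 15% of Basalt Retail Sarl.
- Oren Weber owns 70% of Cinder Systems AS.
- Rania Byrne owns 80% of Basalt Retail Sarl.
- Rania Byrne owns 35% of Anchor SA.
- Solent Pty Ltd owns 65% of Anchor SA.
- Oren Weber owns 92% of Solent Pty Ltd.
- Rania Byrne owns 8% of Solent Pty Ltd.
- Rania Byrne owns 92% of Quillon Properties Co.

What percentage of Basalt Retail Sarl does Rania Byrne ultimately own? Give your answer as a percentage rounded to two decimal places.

81.20%

Rania reaches Basalt along 2 paths.
Direct stake: 80% = 80%.
Via Solent: 8% × 15% = 1.2%.
Total: 80% + 1.2% = 81.2%.
Rounded: 81.20%.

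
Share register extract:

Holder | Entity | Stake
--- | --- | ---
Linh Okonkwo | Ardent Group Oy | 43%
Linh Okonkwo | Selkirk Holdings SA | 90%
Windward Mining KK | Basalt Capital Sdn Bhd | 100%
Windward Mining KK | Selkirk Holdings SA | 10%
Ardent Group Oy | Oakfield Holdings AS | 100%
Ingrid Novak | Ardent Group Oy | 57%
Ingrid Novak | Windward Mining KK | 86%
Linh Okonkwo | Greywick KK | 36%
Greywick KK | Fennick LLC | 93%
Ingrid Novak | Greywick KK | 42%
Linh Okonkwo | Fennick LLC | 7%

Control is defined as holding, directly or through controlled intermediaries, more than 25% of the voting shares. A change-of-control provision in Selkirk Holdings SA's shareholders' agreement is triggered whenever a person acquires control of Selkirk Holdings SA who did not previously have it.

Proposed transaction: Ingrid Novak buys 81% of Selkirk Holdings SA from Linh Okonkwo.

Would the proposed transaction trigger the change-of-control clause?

Yes

The purchase adds only to Ingrid's holdings (Linh's stake shrinks), so Ingrid is the only person who could newly come to control Selkirk.
Ingrid holds 57% of Ardent, so Ingrid controls Ardent.
Ingrid holds 42% of Greywick, so Ingrid controls Greywick.
Ingrid holds 86% of Windward, so Ingrid controls Windward.
Greywick holds 93% of Fennick, so Ingrid controls Fennick.
Ardent holds 100% of Oakfield, so Ingrid controls Oakfield.
Windward holds 100% of Basalt, so Ingrid controls Basalt.
In Selkirk, Ingrid's side holds only 10%, not > 25%.
So before the transaction, Ingrid does not control Selkirk.
After the purchase, Ingrid holds 81% of Selkirk directly, and Linh's stake falls to 9%.
Windward and Ingrid together hold 10% + 81% = 91% of Selkirk, so Ingrid controls Selkirk.
Ingrid did not control Selkirk before and does after, so the clause is triggered.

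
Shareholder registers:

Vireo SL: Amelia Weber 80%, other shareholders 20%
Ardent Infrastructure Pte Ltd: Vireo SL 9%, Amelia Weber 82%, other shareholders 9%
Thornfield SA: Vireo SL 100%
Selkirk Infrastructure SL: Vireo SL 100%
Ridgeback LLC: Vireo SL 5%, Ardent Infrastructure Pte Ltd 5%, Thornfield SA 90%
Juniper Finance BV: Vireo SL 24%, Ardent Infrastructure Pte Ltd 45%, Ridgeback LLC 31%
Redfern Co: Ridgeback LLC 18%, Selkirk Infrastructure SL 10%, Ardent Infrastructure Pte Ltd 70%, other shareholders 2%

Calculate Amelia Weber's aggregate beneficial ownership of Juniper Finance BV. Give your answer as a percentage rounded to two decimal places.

84.28%

Amelia reaches Juniper along 7 paths.
Via Vireo: 80% × 24% = 19.2%.
Via Vireo → Ardent: 80% × 9% × 45% = 3.24%.
Via Ardent: 82% × 45% = 36.9%.
Via Vireo → Ridgeback: 80% × 5% × 31% = 1.24%.
Via Vireo → Ardent → Ridgeback: 80% × 9% × 5% × 31% = 0.1116%.
Via Ardent → Ridgeback: 82% × 5% × 31% = 1.271%.
Via Vireo → Thornfield → Ridgeback: 80% × 100% × 90% × 31% = 22.32%.
Total: 19.2% + 3.24% + 36.9% + 1.24% + 0.1116% + 1.271% + 22.32% = 84.2826%.
Rounded: 84.28%.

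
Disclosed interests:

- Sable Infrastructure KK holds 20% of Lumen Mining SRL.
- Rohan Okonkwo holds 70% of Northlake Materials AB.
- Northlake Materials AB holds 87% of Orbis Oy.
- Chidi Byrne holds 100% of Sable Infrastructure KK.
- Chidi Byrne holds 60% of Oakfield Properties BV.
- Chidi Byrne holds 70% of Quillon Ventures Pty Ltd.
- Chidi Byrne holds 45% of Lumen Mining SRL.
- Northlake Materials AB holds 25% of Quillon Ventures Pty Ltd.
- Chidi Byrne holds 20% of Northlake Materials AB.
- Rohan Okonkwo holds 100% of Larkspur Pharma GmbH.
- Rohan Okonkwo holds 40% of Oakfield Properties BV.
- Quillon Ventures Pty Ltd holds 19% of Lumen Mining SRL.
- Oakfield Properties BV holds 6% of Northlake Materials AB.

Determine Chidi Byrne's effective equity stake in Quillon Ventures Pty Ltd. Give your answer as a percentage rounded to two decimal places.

75.90%

Chidi reaches Quillon along 3 paths.
Direct stake: 70% = 70%.
Via Northlake: 20% × 25% = 5%.
Via Oakfield → Northlake: 60% × 6% × 25% = 0.9%.
Total: 70% + 5% + 0.9% = 75.9%.
Rounded: 75.90%.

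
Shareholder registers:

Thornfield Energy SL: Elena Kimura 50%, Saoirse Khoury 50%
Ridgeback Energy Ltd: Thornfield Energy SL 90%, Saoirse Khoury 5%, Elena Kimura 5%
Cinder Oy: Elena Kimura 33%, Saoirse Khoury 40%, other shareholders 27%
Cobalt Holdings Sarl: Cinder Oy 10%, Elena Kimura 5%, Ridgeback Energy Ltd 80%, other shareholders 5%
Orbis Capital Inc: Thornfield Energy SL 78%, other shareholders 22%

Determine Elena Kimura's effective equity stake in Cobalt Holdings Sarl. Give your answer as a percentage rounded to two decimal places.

48.30%

Elena reaches Cobalt along 4 paths.
Via Cinder: 33% × 10% = 3.3%.
Direct stake: 5% = 5%.
Via Thornfield → Ridgeback: 50% × 90% × 80% = 36%.
Via Ridgeback: 5% × 80% = 4%.
Total: 3.3% + 5% + 36% + 4% = 48.3%.
Rounded: 48.30%.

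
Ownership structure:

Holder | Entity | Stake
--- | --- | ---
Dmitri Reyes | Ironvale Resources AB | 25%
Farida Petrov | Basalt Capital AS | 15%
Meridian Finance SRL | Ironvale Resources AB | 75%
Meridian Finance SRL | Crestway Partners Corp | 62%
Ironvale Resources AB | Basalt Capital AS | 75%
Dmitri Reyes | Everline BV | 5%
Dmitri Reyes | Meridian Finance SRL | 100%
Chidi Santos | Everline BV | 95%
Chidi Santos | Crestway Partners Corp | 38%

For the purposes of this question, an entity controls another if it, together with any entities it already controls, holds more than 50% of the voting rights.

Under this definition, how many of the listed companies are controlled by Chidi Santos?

1

Chidi holds 95% of Everline, so Chidi controls Everline.
No other company's threshold is met.
Chidi controls 1 company.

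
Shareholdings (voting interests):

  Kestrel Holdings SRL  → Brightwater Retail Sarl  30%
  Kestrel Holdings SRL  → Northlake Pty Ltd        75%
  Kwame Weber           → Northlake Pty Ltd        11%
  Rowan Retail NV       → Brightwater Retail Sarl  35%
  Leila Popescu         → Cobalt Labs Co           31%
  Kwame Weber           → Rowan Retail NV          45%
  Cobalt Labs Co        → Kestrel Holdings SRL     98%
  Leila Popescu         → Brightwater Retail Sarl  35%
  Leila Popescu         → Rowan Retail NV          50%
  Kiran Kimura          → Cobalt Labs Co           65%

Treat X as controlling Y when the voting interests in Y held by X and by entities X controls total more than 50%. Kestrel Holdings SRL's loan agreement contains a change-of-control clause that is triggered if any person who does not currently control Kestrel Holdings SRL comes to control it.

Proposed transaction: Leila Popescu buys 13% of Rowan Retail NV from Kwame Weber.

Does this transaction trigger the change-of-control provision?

No

The purchase adds only to Leila's holdings (Kwame's stake shrinks), so Leila is the only person who could newly come to control Kestrel.
Leila's largest direct stake is 50% in Rowan, which does not meet the threshold, so Leila controls no company.
Neither Leila nor any entity Leila controls holds any voting interest in Kestrel.
So before the transaction, Leila does not control Kestrel.
After the purchase, Leila's direct stake in Rowan rises to 50% + 13% = 63%, and Kwame's stake falls to 32%.
Leila holds 63% of Rowan, so Leila controls Rowan.
Leila and Rowan together hold 35% + 35% = 70% of Brightwater, so Leila controls Brightwater.
After the transaction, neither Leila nor any entity Leila controls holds a voting interest in Kestrel, so Leila still does not control it.
No new person acquires control, so the clause is not triggered.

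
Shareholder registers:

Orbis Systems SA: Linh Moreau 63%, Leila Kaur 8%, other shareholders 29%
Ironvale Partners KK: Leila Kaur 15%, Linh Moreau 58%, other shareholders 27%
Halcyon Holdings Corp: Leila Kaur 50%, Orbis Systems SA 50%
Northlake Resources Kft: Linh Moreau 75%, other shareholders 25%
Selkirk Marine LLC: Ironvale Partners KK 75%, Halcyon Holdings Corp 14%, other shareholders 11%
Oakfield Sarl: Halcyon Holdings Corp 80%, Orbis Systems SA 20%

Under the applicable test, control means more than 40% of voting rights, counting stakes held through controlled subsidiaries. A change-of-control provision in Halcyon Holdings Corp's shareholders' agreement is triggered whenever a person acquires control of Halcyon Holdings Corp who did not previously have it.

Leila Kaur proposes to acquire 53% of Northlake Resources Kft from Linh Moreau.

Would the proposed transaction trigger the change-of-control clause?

No

The purchase adds only to Leila's holdings (Linh's stake shrinks), so Leila is the only person who could newly come to control Halcyon.
Leila holds 50% of Halcyon, so Leila controls Halcyon.
So Leila already controls Halcyon before the transaction.
After the purchase, Leila holds 53% of Northlake directly, and Linh's stake falls to 22%.
Leila controlled Halcyon already, so this is not a new person acquiring control; every other person's position is unchanged or reduced.
No new person acquires control, so the clause is not triggered.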